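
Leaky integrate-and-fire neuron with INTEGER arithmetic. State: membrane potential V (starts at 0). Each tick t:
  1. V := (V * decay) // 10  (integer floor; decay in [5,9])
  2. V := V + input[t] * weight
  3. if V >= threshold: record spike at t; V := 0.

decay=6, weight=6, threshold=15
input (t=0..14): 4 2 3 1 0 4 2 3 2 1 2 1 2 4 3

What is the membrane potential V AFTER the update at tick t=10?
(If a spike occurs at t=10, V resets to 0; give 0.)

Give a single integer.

Answer: 0

Derivation:
t=0: input=4 -> V=0 FIRE
t=1: input=2 -> V=12
t=2: input=3 -> V=0 FIRE
t=3: input=1 -> V=6
t=4: input=0 -> V=3
t=5: input=4 -> V=0 FIRE
t=6: input=2 -> V=12
t=7: input=3 -> V=0 FIRE
t=8: input=2 -> V=12
t=9: input=1 -> V=13
t=10: input=2 -> V=0 FIRE
t=11: input=1 -> V=6
t=12: input=2 -> V=0 FIRE
t=13: input=4 -> V=0 FIRE
t=14: input=3 -> V=0 FIRE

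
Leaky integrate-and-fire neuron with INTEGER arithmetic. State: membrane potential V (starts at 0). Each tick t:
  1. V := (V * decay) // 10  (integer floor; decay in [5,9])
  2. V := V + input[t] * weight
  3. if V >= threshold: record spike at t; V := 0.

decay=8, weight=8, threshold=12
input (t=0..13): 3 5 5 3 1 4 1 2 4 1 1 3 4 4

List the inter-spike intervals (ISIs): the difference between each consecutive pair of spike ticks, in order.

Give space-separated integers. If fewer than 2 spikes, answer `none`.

Answer: 1 1 1 2 2 1 2 1 1 1

Derivation:
t=0: input=3 -> V=0 FIRE
t=1: input=5 -> V=0 FIRE
t=2: input=5 -> V=0 FIRE
t=3: input=3 -> V=0 FIRE
t=4: input=1 -> V=8
t=5: input=4 -> V=0 FIRE
t=6: input=1 -> V=8
t=7: input=2 -> V=0 FIRE
t=8: input=4 -> V=0 FIRE
t=9: input=1 -> V=8
t=10: input=1 -> V=0 FIRE
t=11: input=3 -> V=0 FIRE
t=12: input=4 -> V=0 FIRE
t=13: input=4 -> V=0 FIRE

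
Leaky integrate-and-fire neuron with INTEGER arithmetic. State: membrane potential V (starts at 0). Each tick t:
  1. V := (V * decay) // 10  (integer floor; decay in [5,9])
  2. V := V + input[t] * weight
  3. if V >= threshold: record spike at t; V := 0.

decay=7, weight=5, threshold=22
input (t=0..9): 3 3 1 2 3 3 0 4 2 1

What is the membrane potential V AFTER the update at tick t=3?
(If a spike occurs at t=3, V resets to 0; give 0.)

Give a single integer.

t=0: input=3 -> V=15
t=1: input=3 -> V=0 FIRE
t=2: input=1 -> V=5
t=3: input=2 -> V=13
t=4: input=3 -> V=0 FIRE
t=5: input=3 -> V=15
t=6: input=0 -> V=10
t=7: input=4 -> V=0 FIRE
t=8: input=2 -> V=10
t=9: input=1 -> V=12

Answer: 13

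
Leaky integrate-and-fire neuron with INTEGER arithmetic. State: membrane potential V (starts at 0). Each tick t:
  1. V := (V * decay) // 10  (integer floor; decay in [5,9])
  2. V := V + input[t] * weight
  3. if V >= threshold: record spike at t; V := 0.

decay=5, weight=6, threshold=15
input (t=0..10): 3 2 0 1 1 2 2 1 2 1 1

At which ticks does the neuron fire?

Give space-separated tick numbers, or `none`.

t=0: input=3 -> V=0 FIRE
t=1: input=2 -> V=12
t=2: input=0 -> V=6
t=3: input=1 -> V=9
t=4: input=1 -> V=10
t=5: input=2 -> V=0 FIRE
t=6: input=2 -> V=12
t=7: input=1 -> V=12
t=8: input=2 -> V=0 FIRE
t=9: input=1 -> V=6
t=10: input=1 -> V=9

Answer: 0 5 8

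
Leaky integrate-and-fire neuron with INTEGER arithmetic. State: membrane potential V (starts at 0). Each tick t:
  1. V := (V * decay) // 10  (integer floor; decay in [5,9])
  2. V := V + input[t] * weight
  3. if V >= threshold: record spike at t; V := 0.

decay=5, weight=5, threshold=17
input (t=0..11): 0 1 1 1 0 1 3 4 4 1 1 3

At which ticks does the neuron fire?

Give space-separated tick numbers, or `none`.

Answer: 6 7 8 11

Derivation:
t=0: input=0 -> V=0
t=1: input=1 -> V=5
t=2: input=1 -> V=7
t=3: input=1 -> V=8
t=4: input=0 -> V=4
t=5: input=1 -> V=7
t=6: input=3 -> V=0 FIRE
t=7: input=4 -> V=0 FIRE
t=8: input=4 -> V=0 FIRE
t=9: input=1 -> V=5
t=10: input=1 -> V=7
t=11: input=3 -> V=0 FIRE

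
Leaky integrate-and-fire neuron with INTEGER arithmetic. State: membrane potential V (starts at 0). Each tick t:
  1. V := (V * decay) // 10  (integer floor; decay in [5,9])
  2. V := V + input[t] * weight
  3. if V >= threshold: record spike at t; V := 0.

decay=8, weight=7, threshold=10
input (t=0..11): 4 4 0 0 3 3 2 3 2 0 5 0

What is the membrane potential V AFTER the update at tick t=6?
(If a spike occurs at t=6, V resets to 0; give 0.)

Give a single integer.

t=0: input=4 -> V=0 FIRE
t=1: input=4 -> V=0 FIRE
t=2: input=0 -> V=0
t=3: input=0 -> V=0
t=4: input=3 -> V=0 FIRE
t=5: input=3 -> V=0 FIRE
t=6: input=2 -> V=0 FIRE
t=7: input=3 -> V=0 FIRE
t=8: input=2 -> V=0 FIRE
t=9: input=0 -> V=0
t=10: input=5 -> V=0 FIRE
t=11: input=0 -> V=0

Answer: 0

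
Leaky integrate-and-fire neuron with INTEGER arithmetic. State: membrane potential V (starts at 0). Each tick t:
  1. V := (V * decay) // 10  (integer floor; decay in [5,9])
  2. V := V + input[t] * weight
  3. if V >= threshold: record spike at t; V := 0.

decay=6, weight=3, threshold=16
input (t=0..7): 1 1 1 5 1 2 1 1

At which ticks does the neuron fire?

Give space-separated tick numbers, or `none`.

t=0: input=1 -> V=3
t=1: input=1 -> V=4
t=2: input=1 -> V=5
t=3: input=5 -> V=0 FIRE
t=4: input=1 -> V=3
t=5: input=2 -> V=7
t=6: input=1 -> V=7
t=7: input=1 -> V=7

Answer: 3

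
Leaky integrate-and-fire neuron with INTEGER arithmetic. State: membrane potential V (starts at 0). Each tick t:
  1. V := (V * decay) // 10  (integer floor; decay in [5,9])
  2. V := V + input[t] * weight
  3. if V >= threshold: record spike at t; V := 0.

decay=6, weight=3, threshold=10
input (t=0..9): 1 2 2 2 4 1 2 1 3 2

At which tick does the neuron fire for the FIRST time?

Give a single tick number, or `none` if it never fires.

Answer: 2

Derivation:
t=0: input=1 -> V=3
t=1: input=2 -> V=7
t=2: input=2 -> V=0 FIRE
t=3: input=2 -> V=6
t=4: input=4 -> V=0 FIRE
t=5: input=1 -> V=3
t=6: input=2 -> V=7
t=7: input=1 -> V=7
t=8: input=3 -> V=0 FIRE
t=9: input=2 -> V=6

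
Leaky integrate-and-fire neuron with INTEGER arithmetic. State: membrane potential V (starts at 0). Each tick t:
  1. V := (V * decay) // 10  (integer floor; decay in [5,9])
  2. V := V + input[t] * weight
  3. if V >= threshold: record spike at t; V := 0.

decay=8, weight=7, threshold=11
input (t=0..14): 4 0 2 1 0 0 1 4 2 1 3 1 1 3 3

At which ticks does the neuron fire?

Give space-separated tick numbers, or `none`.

t=0: input=4 -> V=0 FIRE
t=1: input=0 -> V=0
t=2: input=2 -> V=0 FIRE
t=3: input=1 -> V=7
t=4: input=0 -> V=5
t=5: input=0 -> V=4
t=6: input=1 -> V=10
t=7: input=4 -> V=0 FIRE
t=8: input=2 -> V=0 FIRE
t=9: input=1 -> V=7
t=10: input=3 -> V=0 FIRE
t=11: input=1 -> V=7
t=12: input=1 -> V=0 FIRE
t=13: input=3 -> V=0 FIRE
t=14: input=3 -> V=0 FIRE

Answer: 0 2 7 8 10 12 13 14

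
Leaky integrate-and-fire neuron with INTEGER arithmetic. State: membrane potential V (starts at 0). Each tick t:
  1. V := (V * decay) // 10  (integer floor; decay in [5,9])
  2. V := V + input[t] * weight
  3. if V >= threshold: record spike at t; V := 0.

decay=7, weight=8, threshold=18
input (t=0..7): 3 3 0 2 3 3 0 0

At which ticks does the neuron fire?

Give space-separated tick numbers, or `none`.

Answer: 0 1 4 5

Derivation:
t=0: input=3 -> V=0 FIRE
t=1: input=3 -> V=0 FIRE
t=2: input=0 -> V=0
t=3: input=2 -> V=16
t=4: input=3 -> V=0 FIRE
t=5: input=3 -> V=0 FIRE
t=6: input=0 -> V=0
t=7: input=0 -> V=0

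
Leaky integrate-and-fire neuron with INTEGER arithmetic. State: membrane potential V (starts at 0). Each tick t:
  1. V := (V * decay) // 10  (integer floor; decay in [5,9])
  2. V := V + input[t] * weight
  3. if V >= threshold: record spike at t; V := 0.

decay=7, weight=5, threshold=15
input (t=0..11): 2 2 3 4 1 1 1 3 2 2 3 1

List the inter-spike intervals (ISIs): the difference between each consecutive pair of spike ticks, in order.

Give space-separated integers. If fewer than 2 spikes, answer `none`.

t=0: input=2 -> V=10
t=1: input=2 -> V=0 FIRE
t=2: input=3 -> V=0 FIRE
t=3: input=4 -> V=0 FIRE
t=4: input=1 -> V=5
t=5: input=1 -> V=8
t=6: input=1 -> V=10
t=7: input=3 -> V=0 FIRE
t=8: input=2 -> V=10
t=9: input=2 -> V=0 FIRE
t=10: input=3 -> V=0 FIRE
t=11: input=1 -> V=5

Answer: 1 1 4 2 1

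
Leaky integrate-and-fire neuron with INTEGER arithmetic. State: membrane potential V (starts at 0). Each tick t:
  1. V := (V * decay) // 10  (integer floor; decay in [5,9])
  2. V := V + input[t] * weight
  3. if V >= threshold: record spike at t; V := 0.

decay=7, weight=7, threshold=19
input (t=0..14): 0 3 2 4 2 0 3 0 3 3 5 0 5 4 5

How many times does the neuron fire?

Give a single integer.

t=0: input=0 -> V=0
t=1: input=3 -> V=0 FIRE
t=2: input=2 -> V=14
t=3: input=4 -> V=0 FIRE
t=4: input=2 -> V=14
t=5: input=0 -> V=9
t=6: input=3 -> V=0 FIRE
t=7: input=0 -> V=0
t=8: input=3 -> V=0 FIRE
t=9: input=3 -> V=0 FIRE
t=10: input=5 -> V=0 FIRE
t=11: input=0 -> V=0
t=12: input=5 -> V=0 FIRE
t=13: input=4 -> V=0 FIRE
t=14: input=5 -> V=0 FIRE

Answer: 9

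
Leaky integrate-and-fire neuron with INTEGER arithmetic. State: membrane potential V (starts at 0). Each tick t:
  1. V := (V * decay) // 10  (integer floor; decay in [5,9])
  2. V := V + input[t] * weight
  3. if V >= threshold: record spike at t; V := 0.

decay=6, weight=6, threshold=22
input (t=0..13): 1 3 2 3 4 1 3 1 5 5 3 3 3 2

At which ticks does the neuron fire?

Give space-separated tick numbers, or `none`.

t=0: input=1 -> V=6
t=1: input=3 -> V=21
t=2: input=2 -> V=0 FIRE
t=3: input=3 -> V=18
t=4: input=4 -> V=0 FIRE
t=5: input=1 -> V=6
t=6: input=3 -> V=21
t=7: input=1 -> V=18
t=8: input=5 -> V=0 FIRE
t=9: input=5 -> V=0 FIRE
t=10: input=3 -> V=18
t=11: input=3 -> V=0 FIRE
t=12: input=3 -> V=18
t=13: input=2 -> V=0 FIRE

Answer: 2 4 8 9 11 13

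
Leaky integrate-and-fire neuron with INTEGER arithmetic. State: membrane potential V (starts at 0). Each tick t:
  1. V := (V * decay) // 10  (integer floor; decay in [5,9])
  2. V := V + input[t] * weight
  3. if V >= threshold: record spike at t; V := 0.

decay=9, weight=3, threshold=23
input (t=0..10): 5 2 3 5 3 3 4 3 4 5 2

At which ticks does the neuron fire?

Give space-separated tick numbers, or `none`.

t=0: input=5 -> V=15
t=1: input=2 -> V=19
t=2: input=3 -> V=0 FIRE
t=3: input=5 -> V=15
t=4: input=3 -> V=22
t=5: input=3 -> V=0 FIRE
t=6: input=4 -> V=12
t=7: input=3 -> V=19
t=8: input=4 -> V=0 FIRE
t=9: input=5 -> V=15
t=10: input=2 -> V=19

Answer: 2 5 8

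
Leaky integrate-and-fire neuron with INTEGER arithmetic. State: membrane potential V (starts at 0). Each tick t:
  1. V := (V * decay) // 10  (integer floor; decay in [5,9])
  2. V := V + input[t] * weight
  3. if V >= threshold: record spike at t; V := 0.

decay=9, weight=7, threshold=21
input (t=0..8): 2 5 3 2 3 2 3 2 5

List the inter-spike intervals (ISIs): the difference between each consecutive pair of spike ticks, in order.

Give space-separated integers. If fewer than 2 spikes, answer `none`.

Answer: 1 2 2 2

Derivation:
t=0: input=2 -> V=14
t=1: input=5 -> V=0 FIRE
t=2: input=3 -> V=0 FIRE
t=3: input=2 -> V=14
t=4: input=3 -> V=0 FIRE
t=5: input=2 -> V=14
t=6: input=3 -> V=0 FIRE
t=7: input=2 -> V=14
t=8: input=5 -> V=0 FIRE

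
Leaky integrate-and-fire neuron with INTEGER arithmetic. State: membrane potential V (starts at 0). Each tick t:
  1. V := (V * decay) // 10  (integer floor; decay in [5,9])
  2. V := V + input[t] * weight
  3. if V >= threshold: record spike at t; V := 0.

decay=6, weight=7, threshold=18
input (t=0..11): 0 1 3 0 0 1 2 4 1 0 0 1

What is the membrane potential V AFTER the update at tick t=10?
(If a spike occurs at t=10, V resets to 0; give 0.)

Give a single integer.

t=0: input=0 -> V=0
t=1: input=1 -> V=7
t=2: input=3 -> V=0 FIRE
t=3: input=0 -> V=0
t=4: input=0 -> V=0
t=5: input=1 -> V=7
t=6: input=2 -> V=0 FIRE
t=7: input=4 -> V=0 FIRE
t=8: input=1 -> V=7
t=9: input=0 -> V=4
t=10: input=0 -> V=2
t=11: input=1 -> V=8

Answer: 2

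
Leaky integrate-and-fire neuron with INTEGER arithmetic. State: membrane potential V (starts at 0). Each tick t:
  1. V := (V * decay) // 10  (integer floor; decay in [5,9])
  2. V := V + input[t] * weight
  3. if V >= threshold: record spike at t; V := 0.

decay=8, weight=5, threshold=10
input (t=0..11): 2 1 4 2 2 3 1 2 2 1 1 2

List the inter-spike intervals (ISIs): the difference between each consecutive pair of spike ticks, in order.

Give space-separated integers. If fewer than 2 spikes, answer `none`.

Answer: 2 1 1 1 2 1 3

Derivation:
t=0: input=2 -> V=0 FIRE
t=1: input=1 -> V=5
t=2: input=4 -> V=0 FIRE
t=3: input=2 -> V=0 FIRE
t=4: input=2 -> V=0 FIRE
t=5: input=3 -> V=0 FIRE
t=6: input=1 -> V=5
t=7: input=2 -> V=0 FIRE
t=8: input=2 -> V=0 FIRE
t=9: input=1 -> V=5
t=10: input=1 -> V=9
t=11: input=2 -> V=0 FIRE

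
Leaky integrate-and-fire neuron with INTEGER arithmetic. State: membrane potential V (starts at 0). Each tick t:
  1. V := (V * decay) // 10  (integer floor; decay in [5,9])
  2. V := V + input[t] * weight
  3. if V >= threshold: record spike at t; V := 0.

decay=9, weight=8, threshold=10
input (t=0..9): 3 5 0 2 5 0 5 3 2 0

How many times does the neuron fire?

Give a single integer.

Answer: 7

Derivation:
t=0: input=3 -> V=0 FIRE
t=1: input=5 -> V=0 FIRE
t=2: input=0 -> V=0
t=3: input=2 -> V=0 FIRE
t=4: input=5 -> V=0 FIRE
t=5: input=0 -> V=0
t=6: input=5 -> V=0 FIRE
t=7: input=3 -> V=0 FIRE
t=8: input=2 -> V=0 FIRE
t=9: input=0 -> V=0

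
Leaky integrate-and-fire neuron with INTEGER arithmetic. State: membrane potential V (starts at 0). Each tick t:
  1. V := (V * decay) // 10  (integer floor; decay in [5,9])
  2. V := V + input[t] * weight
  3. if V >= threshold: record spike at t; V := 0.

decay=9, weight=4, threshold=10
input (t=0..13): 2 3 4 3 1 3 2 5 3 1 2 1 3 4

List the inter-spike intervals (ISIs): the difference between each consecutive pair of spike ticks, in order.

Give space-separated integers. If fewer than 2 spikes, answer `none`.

Answer: 1 1 2 2 1 2 2 1

Derivation:
t=0: input=2 -> V=8
t=1: input=3 -> V=0 FIRE
t=2: input=4 -> V=0 FIRE
t=3: input=3 -> V=0 FIRE
t=4: input=1 -> V=4
t=5: input=3 -> V=0 FIRE
t=6: input=2 -> V=8
t=7: input=5 -> V=0 FIRE
t=8: input=3 -> V=0 FIRE
t=9: input=1 -> V=4
t=10: input=2 -> V=0 FIRE
t=11: input=1 -> V=4
t=12: input=3 -> V=0 FIRE
t=13: input=4 -> V=0 FIRE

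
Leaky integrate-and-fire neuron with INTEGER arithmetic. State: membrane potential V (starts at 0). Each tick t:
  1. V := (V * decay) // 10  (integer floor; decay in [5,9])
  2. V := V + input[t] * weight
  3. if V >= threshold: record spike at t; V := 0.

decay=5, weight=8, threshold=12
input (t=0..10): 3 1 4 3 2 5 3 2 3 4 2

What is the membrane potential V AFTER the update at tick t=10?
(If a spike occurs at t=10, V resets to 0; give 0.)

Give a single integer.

Answer: 0

Derivation:
t=0: input=3 -> V=0 FIRE
t=1: input=1 -> V=8
t=2: input=4 -> V=0 FIRE
t=3: input=3 -> V=0 FIRE
t=4: input=2 -> V=0 FIRE
t=5: input=5 -> V=0 FIRE
t=6: input=3 -> V=0 FIRE
t=7: input=2 -> V=0 FIRE
t=8: input=3 -> V=0 FIRE
t=9: input=4 -> V=0 FIRE
t=10: input=2 -> V=0 FIRE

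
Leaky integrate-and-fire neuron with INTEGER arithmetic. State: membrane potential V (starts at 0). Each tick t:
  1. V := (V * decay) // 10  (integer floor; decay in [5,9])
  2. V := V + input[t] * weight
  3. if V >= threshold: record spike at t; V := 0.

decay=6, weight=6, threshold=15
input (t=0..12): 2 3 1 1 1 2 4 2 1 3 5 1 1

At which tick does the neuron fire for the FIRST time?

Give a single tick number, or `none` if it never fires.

Answer: 1

Derivation:
t=0: input=2 -> V=12
t=1: input=3 -> V=0 FIRE
t=2: input=1 -> V=6
t=3: input=1 -> V=9
t=4: input=1 -> V=11
t=5: input=2 -> V=0 FIRE
t=6: input=4 -> V=0 FIRE
t=7: input=2 -> V=12
t=8: input=1 -> V=13
t=9: input=3 -> V=0 FIRE
t=10: input=5 -> V=0 FIRE
t=11: input=1 -> V=6
t=12: input=1 -> V=9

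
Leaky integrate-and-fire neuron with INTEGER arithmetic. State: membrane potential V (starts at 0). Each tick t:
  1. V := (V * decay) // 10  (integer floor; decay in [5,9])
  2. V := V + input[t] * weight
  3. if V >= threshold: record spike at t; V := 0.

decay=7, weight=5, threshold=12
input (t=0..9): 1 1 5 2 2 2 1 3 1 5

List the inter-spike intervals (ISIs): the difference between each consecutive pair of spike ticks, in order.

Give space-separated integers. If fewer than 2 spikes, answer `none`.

Answer: 2 2 1 2

Derivation:
t=0: input=1 -> V=5
t=1: input=1 -> V=8
t=2: input=5 -> V=0 FIRE
t=3: input=2 -> V=10
t=4: input=2 -> V=0 FIRE
t=5: input=2 -> V=10
t=6: input=1 -> V=0 FIRE
t=7: input=3 -> V=0 FIRE
t=8: input=1 -> V=5
t=9: input=5 -> V=0 FIRE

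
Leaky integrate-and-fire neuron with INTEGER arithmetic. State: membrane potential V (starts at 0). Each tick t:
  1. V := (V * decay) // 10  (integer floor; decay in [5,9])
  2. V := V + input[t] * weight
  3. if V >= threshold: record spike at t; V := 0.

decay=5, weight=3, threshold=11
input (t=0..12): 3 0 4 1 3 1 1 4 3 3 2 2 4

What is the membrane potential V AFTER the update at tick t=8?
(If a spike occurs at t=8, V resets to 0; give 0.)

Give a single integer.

Answer: 9

Derivation:
t=0: input=3 -> V=9
t=1: input=0 -> V=4
t=2: input=4 -> V=0 FIRE
t=3: input=1 -> V=3
t=4: input=3 -> V=10
t=5: input=1 -> V=8
t=6: input=1 -> V=7
t=7: input=4 -> V=0 FIRE
t=8: input=3 -> V=9
t=9: input=3 -> V=0 FIRE
t=10: input=2 -> V=6
t=11: input=2 -> V=9
t=12: input=4 -> V=0 FIRE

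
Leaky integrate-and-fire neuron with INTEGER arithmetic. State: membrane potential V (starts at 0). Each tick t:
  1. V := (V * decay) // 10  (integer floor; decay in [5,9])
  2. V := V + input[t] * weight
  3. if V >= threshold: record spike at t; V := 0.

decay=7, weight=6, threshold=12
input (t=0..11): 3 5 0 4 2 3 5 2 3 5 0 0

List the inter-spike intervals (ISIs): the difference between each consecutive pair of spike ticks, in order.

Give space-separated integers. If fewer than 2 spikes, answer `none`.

Answer: 1 2 1 1 1 1 1 1

Derivation:
t=0: input=3 -> V=0 FIRE
t=1: input=5 -> V=0 FIRE
t=2: input=0 -> V=0
t=3: input=4 -> V=0 FIRE
t=4: input=2 -> V=0 FIRE
t=5: input=3 -> V=0 FIRE
t=6: input=5 -> V=0 FIRE
t=7: input=2 -> V=0 FIRE
t=8: input=3 -> V=0 FIRE
t=9: input=5 -> V=0 FIRE
t=10: input=0 -> V=0
t=11: input=0 -> V=0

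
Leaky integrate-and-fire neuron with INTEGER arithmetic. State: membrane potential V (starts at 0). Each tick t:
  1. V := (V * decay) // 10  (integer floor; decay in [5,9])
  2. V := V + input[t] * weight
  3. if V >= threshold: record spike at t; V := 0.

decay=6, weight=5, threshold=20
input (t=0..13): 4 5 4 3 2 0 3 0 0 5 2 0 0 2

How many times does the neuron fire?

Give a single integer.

Answer: 5

Derivation:
t=0: input=4 -> V=0 FIRE
t=1: input=5 -> V=0 FIRE
t=2: input=4 -> V=0 FIRE
t=3: input=3 -> V=15
t=4: input=2 -> V=19
t=5: input=0 -> V=11
t=6: input=3 -> V=0 FIRE
t=7: input=0 -> V=0
t=8: input=0 -> V=0
t=9: input=5 -> V=0 FIRE
t=10: input=2 -> V=10
t=11: input=0 -> V=6
t=12: input=0 -> V=3
t=13: input=2 -> V=11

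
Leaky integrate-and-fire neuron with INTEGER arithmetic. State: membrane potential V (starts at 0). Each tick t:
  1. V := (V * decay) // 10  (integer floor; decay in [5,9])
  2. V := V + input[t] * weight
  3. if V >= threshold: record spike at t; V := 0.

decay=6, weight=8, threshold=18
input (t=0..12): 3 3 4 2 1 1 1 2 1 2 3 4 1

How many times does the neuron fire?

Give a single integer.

Answer: 8

Derivation:
t=0: input=3 -> V=0 FIRE
t=1: input=3 -> V=0 FIRE
t=2: input=4 -> V=0 FIRE
t=3: input=2 -> V=16
t=4: input=1 -> V=17
t=5: input=1 -> V=0 FIRE
t=6: input=1 -> V=8
t=7: input=2 -> V=0 FIRE
t=8: input=1 -> V=8
t=9: input=2 -> V=0 FIRE
t=10: input=3 -> V=0 FIRE
t=11: input=4 -> V=0 FIRE
t=12: input=1 -> V=8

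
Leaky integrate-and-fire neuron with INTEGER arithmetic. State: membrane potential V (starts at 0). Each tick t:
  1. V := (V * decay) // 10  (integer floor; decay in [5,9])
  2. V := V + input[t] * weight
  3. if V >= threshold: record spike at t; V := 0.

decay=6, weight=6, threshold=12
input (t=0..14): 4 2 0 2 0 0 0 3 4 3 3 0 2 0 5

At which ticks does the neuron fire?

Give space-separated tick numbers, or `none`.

Answer: 0 1 3 7 8 9 10 12 14

Derivation:
t=0: input=4 -> V=0 FIRE
t=1: input=2 -> V=0 FIRE
t=2: input=0 -> V=0
t=3: input=2 -> V=0 FIRE
t=4: input=0 -> V=0
t=5: input=0 -> V=0
t=6: input=0 -> V=0
t=7: input=3 -> V=0 FIRE
t=8: input=4 -> V=0 FIRE
t=9: input=3 -> V=0 FIRE
t=10: input=3 -> V=0 FIRE
t=11: input=0 -> V=0
t=12: input=2 -> V=0 FIRE
t=13: input=0 -> V=0
t=14: input=5 -> V=0 FIRE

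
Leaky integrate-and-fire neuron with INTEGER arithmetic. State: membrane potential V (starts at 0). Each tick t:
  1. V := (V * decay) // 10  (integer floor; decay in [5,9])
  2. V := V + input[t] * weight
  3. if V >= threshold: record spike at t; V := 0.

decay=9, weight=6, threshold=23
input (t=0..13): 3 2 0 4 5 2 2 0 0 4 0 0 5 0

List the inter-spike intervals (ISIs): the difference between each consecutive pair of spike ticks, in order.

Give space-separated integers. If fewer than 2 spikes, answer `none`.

t=0: input=3 -> V=18
t=1: input=2 -> V=0 FIRE
t=2: input=0 -> V=0
t=3: input=4 -> V=0 FIRE
t=4: input=5 -> V=0 FIRE
t=5: input=2 -> V=12
t=6: input=2 -> V=22
t=7: input=0 -> V=19
t=8: input=0 -> V=17
t=9: input=4 -> V=0 FIRE
t=10: input=0 -> V=0
t=11: input=0 -> V=0
t=12: input=5 -> V=0 FIRE
t=13: input=0 -> V=0

Answer: 2 1 5 3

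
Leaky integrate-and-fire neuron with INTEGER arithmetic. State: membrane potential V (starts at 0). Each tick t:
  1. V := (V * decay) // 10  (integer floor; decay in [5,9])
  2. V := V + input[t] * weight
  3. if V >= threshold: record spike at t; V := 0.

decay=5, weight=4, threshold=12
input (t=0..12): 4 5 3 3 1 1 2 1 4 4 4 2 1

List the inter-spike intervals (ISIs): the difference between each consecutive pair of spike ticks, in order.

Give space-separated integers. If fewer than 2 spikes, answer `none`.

Answer: 1 1 1 5 1 1

Derivation:
t=0: input=4 -> V=0 FIRE
t=1: input=5 -> V=0 FIRE
t=2: input=3 -> V=0 FIRE
t=3: input=3 -> V=0 FIRE
t=4: input=1 -> V=4
t=5: input=1 -> V=6
t=6: input=2 -> V=11
t=7: input=1 -> V=9
t=8: input=4 -> V=0 FIRE
t=9: input=4 -> V=0 FIRE
t=10: input=4 -> V=0 FIRE
t=11: input=2 -> V=8
t=12: input=1 -> V=8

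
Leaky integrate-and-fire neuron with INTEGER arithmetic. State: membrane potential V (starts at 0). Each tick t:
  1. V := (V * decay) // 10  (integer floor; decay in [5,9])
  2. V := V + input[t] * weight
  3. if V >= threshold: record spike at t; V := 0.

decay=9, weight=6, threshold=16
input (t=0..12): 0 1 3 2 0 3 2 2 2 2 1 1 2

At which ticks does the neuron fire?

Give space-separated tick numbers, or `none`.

t=0: input=0 -> V=0
t=1: input=1 -> V=6
t=2: input=3 -> V=0 FIRE
t=3: input=2 -> V=12
t=4: input=0 -> V=10
t=5: input=3 -> V=0 FIRE
t=6: input=2 -> V=12
t=7: input=2 -> V=0 FIRE
t=8: input=2 -> V=12
t=9: input=2 -> V=0 FIRE
t=10: input=1 -> V=6
t=11: input=1 -> V=11
t=12: input=2 -> V=0 FIRE

Answer: 2 5 7 9 12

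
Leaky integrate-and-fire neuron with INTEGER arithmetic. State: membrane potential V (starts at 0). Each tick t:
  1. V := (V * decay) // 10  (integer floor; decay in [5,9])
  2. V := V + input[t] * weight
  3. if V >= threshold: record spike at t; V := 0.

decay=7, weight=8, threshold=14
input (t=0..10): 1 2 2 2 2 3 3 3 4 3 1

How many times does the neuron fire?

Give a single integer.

t=0: input=1 -> V=8
t=1: input=2 -> V=0 FIRE
t=2: input=2 -> V=0 FIRE
t=3: input=2 -> V=0 FIRE
t=4: input=2 -> V=0 FIRE
t=5: input=3 -> V=0 FIRE
t=6: input=3 -> V=0 FIRE
t=7: input=3 -> V=0 FIRE
t=8: input=4 -> V=0 FIRE
t=9: input=3 -> V=0 FIRE
t=10: input=1 -> V=8

Answer: 9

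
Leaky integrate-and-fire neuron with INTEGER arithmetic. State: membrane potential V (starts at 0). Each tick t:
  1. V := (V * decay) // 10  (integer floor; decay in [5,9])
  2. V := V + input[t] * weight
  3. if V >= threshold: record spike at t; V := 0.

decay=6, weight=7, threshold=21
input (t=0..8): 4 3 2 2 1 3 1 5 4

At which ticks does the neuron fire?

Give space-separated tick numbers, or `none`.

t=0: input=4 -> V=0 FIRE
t=1: input=3 -> V=0 FIRE
t=2: input=2 -> V=14
t=3: input=2 -> V=0 FIRE
t=4: input=1 -> V=7
t=5: input=3 -> V=0 FIRE
t=6: input=1 -> V=7
t=7: input=5 -> V=0 FIRE
t=8: input=4 -> V=0 FIRE

Answer: 0 1 3 5 7 8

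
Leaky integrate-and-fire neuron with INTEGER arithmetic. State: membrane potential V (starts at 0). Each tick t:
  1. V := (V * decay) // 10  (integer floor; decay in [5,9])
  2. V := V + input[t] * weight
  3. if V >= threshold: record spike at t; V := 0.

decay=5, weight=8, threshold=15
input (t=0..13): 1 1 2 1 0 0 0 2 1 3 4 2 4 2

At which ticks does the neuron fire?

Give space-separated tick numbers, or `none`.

t=0: input=1 -> V=8
t=1: input=1 -> V=12
t=2: input=2 -> V=0 FIRE
t=3: input=1 -> V=8
t=4: input=0 -> V=4
t=5: input=0 -> V=2
t=6: input=0 -> V=1
t=7: input=2 -> V=0 FIRE
t=8: input=1 -> V=8
t=9: input=3 -> V=0 FIRE
t=10: input=4 -> V=0 FIRE
t=11: input=2 -> V=0 FIRE
t=12: input=4 -> V=0 FIRE
t=13: input=2 -> V=0 FIRE

Answer: 2 7 9 10 11 12 13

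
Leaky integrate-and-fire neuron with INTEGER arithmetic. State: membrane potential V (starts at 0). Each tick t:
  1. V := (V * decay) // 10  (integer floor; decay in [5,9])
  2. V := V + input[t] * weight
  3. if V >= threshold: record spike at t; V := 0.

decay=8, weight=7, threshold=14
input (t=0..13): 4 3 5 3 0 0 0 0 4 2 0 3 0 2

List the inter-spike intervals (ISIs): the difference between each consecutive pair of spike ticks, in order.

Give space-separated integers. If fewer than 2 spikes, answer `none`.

t=0: input=4 -> V=0 FIRE
t=1: input=3 -> V=0 FIRE
t=2: input=5 -> V=0 FIRE
t=3: input=3 -> V=0 FIRE
t=4: input=0 -> V=0
t=5: input=0 -> V=0
t=6: input=0 -> V=0
t=7: input=0 -> V=0
t=8: input=4 -> V=0 FIRE
t=9: input=2 -> V=0 FIRE
t=10: input=0 -> V=0
t=11: input=3 -> V=0 FIRE
t=12: input=0 -> V=0
t=13: input=2 -> V=0 FIRE

Answer: 1 1 1 5 1 2 2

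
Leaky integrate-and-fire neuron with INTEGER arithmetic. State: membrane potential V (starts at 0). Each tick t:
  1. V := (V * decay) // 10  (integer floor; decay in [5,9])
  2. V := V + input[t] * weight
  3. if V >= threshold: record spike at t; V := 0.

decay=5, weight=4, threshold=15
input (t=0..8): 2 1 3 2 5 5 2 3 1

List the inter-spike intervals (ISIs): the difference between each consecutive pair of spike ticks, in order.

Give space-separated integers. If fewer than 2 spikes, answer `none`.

t=0: input=2 -> V=8
t=1: input=1 -> V=8
t=2: input=3 -> V=0 FIRE
t=3: input=2 -> V=8
t=4: input=5 -> V=0 FIRE
t=5: input=5 -> V=0 FIRE
t=6: input=2 -> V=8
t=7: input=3 -> V=0 FIRE
t=8: input=1 -> V=4

Answer: 2 1 2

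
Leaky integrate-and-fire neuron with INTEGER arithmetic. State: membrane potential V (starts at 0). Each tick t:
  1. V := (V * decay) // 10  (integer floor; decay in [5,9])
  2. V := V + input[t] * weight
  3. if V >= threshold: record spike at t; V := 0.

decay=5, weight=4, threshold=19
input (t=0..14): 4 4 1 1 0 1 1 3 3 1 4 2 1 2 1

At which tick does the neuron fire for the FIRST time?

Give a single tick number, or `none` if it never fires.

t=0: input=4 -> V=16
t=1: input=4 -> V=0 FIRE
t=2: input=1 -> V=4
t=3: input=1 -> V=6
t=4: input=0 -> V=3
t=5: input=1 -> V=5
t=6: input=1 -> V=6
t=7: input=3 -> V=15
t=8: input=3 -> V=0 FIRE
t=9: input=1 -> V=4
t=10: input=4 -> V=18
t=11: input=2 -> V=17
t=12: input=1 -> V=12
t=13: input=2 -> V=14
t=14: input=1 -> V=11

Answer: 1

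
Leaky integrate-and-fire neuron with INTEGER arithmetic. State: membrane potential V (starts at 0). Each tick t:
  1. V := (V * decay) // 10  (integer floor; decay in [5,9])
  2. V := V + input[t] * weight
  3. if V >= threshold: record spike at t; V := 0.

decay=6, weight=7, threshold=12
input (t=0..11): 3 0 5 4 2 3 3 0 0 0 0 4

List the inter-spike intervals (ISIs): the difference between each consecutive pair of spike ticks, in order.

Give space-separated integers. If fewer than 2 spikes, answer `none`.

Answer: 2 1 1 1 1 5

Derivation:
t=0: input=3 -> V=0 FIRE
t=1: input=0 -> V=0
t=2: input=5 -> V=0 FIRE
t=3: input=4 -> V=0 FIRE
t=4: input=2 -> V=0 FIRE
t=5: input=3 -> V=0 FIRE
t=6: input=3 -> V=0 FIRE
t=7: input=0 -> V=0
t=8: input=0 -> V=0
t=9: input=0 -> V=0
t=10: input=0 -> V=0
t=11: input=4 -> V=0 FIRE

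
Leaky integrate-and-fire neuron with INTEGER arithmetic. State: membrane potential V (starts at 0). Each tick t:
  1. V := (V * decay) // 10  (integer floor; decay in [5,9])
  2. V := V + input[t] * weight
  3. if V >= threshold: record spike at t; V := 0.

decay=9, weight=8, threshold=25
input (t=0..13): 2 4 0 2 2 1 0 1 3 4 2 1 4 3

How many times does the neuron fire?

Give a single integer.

Answer: 5

Derivation:
t=0: input=2 -> V=16
t=1: input=4 -> V=0 FIRE
t=2: input=0 -> V=0
t=3: input=2 -> V=16
t=4: input=2 -> V=0 FIRE
t=5: input=1 -> V=8
t=6: input=0 -> V=7
t=7: input=1 -> V=14
t=8: input=3 -> V=0 FIRE
t=9: input=4 -> V=0 FIRE
t=10: input=2 -> V=16
t=11: input=1 -> V=22
t=12: input=4 -> V=0 FIRE
t=13: input=3 -> V=24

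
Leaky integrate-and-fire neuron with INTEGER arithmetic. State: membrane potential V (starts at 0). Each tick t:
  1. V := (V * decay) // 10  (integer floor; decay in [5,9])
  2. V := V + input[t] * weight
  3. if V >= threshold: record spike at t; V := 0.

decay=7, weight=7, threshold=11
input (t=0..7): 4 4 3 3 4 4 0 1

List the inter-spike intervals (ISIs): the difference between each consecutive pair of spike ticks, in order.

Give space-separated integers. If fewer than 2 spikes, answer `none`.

t=0: input=4 -> V=0 FIRE
t=1: input=4 -> V=0 FIRE
t=2: input=3 -> V=0 FIRE
t=3: input=3 -> V=0 FIRE
t=4: input=4 -> V=0 FIRE
t=5: input=4 -> V=0 FIRE
t=6: input=0 -> V=0
t=7: input=1 -> V=7

Answer: 1 1 1 1 1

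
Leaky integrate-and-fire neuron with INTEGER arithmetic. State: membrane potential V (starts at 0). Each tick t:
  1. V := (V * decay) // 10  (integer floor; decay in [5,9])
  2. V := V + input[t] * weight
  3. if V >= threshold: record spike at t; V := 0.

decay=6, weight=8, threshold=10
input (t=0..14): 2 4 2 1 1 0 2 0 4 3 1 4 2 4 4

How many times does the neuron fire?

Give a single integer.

t=0: input=2 -> V=0 FIRE
t=1: input=4 -> V=0 FIRE
t=2: input=2 -> V=0 FIRE
t=3: input=1 -> V=8
t=4: input=1 -> V=0 FIRE
t=5: input=0 -> V=0
t=6: input=2 -> V=0 FIRE
t=7: input=0 -> V=0
t=8: input=4 -> V=0 FIRE
t=9: input=3 -> V=0 FIRE
t=10: input=1 -> V=8
t=11: input=4 -> V=0 FIRE
t=12: input=2 -> V=0 FIRE
t=13: input=4 -> V=0 FIRE
t=14: input=4 -> V=0 FIRE

Answer: 11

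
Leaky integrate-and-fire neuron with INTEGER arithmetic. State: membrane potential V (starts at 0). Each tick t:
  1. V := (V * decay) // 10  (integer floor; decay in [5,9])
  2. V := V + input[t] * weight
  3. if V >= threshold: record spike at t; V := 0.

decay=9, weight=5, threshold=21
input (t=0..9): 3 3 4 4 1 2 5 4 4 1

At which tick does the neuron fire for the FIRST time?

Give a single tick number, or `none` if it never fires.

t=0: input=3 -> V=15
t=1: input=3 -> V=0 FIRE
t=2: input=4 -> V=20
t=3: input=4 -> V=0 FIRE
t=4: input=1 -> V=5
t=5: input=2 -> V=14
t=6: input=5 -> V=0 FIRE
t=7: input=4 -> V=20
t=8: input=4 -> V=0 FIRE
t=9: input=1 -> V=5

Answer: 1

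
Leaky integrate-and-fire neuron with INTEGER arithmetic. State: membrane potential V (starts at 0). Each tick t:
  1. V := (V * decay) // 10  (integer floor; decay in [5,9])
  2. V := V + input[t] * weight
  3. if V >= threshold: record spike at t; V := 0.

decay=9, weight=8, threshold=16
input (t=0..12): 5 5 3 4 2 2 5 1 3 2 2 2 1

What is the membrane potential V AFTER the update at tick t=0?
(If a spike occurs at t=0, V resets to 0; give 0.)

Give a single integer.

t=0: input=5 -> V=0 FIRE
t=1: input=5 -> V=0 FIRE
t=2: input=3 -> V=0 FIRE
t=3: input=4 -> V=0 FIRE
t=4: input=2 -> V=0 FIRE
t=5: input=2 -> V=0 FIRE
t=6: input=5 -> V=0 FIRE
t=7: input=1 -> V=8
t=8: input=3 -> V=0 FIRE
t=9: input=2 -> V=0 FIRE
t=10: input=2 -> V=0 FIRE
t=11: input=2 -> V=0 FIRE
t=12: input=1 -> V=8

Answer: 0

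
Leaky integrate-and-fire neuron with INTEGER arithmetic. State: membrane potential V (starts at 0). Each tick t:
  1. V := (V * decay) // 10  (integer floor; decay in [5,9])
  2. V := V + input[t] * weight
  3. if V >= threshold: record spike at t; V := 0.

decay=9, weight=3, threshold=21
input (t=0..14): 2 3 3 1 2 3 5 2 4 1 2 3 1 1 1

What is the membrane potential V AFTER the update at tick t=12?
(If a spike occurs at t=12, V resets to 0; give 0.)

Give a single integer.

t=0: input=2 -> V=6
t=1: input=3 -> V=14
t=2: input=3 -> V=0 FIRE
t=3: input=1 -> V=3
t=4: input=2 -> V=8
t=5: input=3 -> V=16
t=6: input=5 -> V=0 FIRE
t=7: input=2 -> V=6
t=8: input=4 -> V=17
t=9: input=1 -> V=18
t=10: input=2 -> V=0 FIRE
t=11: input=3 -> V=9
t=12: input=1 -> V=11
t=13: input=1 -> V=12
t=14: input=1 -> V=13

Answer: 11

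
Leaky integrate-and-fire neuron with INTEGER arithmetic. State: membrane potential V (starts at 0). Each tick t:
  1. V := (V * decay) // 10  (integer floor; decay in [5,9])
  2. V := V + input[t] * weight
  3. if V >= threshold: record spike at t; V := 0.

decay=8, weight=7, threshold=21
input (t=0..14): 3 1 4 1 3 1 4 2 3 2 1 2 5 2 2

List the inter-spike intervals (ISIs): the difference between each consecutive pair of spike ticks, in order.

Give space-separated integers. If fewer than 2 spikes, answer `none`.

t=0: input=3 -> V=0 FIRE
t=1: input=1 -> V=7
t=2: input=4 -> V=0 FIRE
t=3: input=1 -> V=7
t=4: input=3 -> V=0 FIRE
t=5: input=1 -> V=7
t=6: input=4 -> V=0 FIRE
t=7: input=2 -> V=14
t=8: input=3 -> V=0 FIRE
t=9: input=2 -> V=14
t=10: input=1 -> V=18
t=11: input=2 -> V=0 FIRE
t=12: input=5 -> V=0 FIRE
t=13: input=2 -> V=14
t=14: input=2 -> V=0 FIRE

Answer: 2 2 2 2 3 1 2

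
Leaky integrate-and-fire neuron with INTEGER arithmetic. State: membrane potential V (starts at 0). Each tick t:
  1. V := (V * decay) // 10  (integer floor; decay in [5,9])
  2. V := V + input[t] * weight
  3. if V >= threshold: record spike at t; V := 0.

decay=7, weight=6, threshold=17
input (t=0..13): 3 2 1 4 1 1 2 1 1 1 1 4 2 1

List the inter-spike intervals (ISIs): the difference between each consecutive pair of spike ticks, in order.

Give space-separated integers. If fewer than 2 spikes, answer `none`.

Answer: 3 3 5

Derivation:
t=0: input=3 -> V=0 FIRE
t=1: input=2 -> V=12
t=2: input=1 -> V=14
t=3: input=4 -> V=0 FIRE
t=4: input=1 -> V=6
t=5: input=1 -> V=10
t=6: input=2 -> V=0 FIRE
t=7: input=1 -> V=6
t=8: input=1 -> V=10
t=9: input=1 -> V=13
t=10: input=1 -> V=15
t=11: input=4 -> V=0 FIRE
t=12: input=2 -> V=12
t=13: input=1 -> V=14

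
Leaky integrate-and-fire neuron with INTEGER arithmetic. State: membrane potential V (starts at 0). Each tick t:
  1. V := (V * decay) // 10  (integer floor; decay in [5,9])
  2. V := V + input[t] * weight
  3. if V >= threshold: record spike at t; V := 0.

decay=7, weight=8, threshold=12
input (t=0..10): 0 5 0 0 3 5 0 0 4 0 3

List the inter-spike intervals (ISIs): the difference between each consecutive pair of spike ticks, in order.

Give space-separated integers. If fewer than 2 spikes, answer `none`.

t=0: input=0 -> V=0
t=1: input=5 -> V=0 FIRE
t=2: input=0 -> V=0
t=3: input=0 -> V=0
t=4: input=3 -> V=0 FIRE
t=5: input=5 -> V=0 FIRE
t=6: input=0 -> V=0
t=7: input=0 -> V=0
t=8: input=4 -> V=0 FIRE
t=9: input=0 -> V=0
t=10: input=3 -> V=0 FIRE

Answer: 3 1 3 2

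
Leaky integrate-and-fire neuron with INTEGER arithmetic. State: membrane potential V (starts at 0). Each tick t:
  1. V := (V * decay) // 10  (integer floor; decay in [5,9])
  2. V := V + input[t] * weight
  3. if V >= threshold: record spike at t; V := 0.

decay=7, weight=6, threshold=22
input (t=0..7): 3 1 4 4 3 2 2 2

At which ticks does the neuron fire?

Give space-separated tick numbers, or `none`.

Answer: 2 3 5

Derivation:
t=0: input=3 -> V=18
t=1: input=1 -> V=18
t=2: input=4 -> V=0 FIRE
t=3: input=4 -> V=0 FIRE
t=4: input=3 -> V=18
t=5: input=2 -> V=0 FIRE
t=6: input=2 -> V=12
t=7: input=2 -> V=20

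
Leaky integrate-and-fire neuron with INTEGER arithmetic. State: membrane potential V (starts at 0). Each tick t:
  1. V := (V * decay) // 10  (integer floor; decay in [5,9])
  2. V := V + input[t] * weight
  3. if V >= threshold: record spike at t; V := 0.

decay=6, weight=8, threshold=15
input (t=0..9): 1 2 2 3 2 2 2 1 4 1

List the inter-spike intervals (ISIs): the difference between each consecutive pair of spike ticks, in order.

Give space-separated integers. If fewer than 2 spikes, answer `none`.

Answer: 1 1 1 1 1 2

Derivation:
t=0: input=1 -> V=8
t=1: input=2 -> V=0 FIRE
t=2: input=2 -> V=0 FIRE
t=3: input=3 -> V=0 FIRE
t=4: input=2 -> V=0 FIRE
t=5: input=2 -> V=0 FIRE
t=6: input=2 -> V=0 FIRE
t=7: input=1 -> V=8
t=8: input=4 -> V=0 FIRE
t=9: input=1 -> V=8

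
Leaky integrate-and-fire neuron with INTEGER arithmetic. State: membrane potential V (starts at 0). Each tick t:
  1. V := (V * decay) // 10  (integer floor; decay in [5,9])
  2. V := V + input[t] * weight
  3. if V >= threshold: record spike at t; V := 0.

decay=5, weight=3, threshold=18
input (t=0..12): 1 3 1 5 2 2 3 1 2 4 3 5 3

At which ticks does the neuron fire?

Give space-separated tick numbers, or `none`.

Answer: 3 11

Derivation:
t=0: input=1 -> V=3
t=1: input=3 -> V=10
t=2: input=1 -> V=8
t=3: input=5 -> V=0 FIRE
t=4: input=2 -> V=6
t=5: input=2 -> V=9
t=6: input=3 -> V=13
t=7: input=1 -> V=9
t=8: input=2 -> V=10
t=9: input=4 -> V=17
t=10: input=3 -> V=17
t=11: input=5 -> V=0 FIRE
t=12: input=3 -> V=9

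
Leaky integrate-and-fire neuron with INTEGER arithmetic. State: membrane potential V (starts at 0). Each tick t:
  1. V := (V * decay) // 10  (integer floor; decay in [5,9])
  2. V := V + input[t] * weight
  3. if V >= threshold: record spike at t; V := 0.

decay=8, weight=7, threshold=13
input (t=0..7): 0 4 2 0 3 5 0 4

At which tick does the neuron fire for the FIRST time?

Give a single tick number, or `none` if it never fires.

Answer: 1

Derivation:
t=0: input=0 -> V=0
t=1: input=4 -> V=0 FIRE
t=2: input=2 -> V=0 FIRE
t=3: input=0 -> V=0
t=4: input=3 -> V=0 FIRE
t=5: input=5 -> V=0 FIRE
t=6: input=0 -> V=0
t=7: input=4 -> V=0 FIRE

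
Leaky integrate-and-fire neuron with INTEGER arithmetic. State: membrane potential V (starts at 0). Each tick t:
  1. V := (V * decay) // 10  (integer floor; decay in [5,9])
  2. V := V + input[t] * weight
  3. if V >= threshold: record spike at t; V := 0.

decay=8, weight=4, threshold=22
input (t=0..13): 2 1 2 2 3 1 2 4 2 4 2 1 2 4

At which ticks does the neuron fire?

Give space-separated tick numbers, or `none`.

Answer: 4 7 9 13

Derivation:
t=0: input=2 -> V=8
t=1: input=1 -> V=10
t=2: input=2 -> V=16
t=3: input=2 -> V=20
t=4: input=3 -> V=0 FIRE
t=5: input=1 -> V=4
t=6: input=2 -> V=11
t=7: input=4 -> V=0 FIRE
t=8: input=2 -> V=8
t=9: input=4 -> V=0 FIRE
t=10: input=2 -> V=8
t=11: input=1 -> V=10
t=12: input=2 -> V=16
t=13: input=4 -> V=0 FIRE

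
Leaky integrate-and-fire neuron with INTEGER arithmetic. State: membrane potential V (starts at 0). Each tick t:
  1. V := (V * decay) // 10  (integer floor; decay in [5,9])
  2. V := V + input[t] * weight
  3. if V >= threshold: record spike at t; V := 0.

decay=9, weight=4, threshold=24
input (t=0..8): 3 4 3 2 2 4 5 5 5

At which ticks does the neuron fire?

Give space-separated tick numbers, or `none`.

Answer: 1 4 6 8

Derivation:
t=0: input=3 -> V=12
t=1: input=4 -> V=0 FIRE
t=2: input=3 -> V=12
t=3: input=2 -> V=18
t=4: input=2 -> V=0 FIRE
t=5: input=4 -> V=16
t=6: input=5 -> V=0 FIRE
t=7: input=5 -> V=20
t=8: input=5 -> V=0 FIRE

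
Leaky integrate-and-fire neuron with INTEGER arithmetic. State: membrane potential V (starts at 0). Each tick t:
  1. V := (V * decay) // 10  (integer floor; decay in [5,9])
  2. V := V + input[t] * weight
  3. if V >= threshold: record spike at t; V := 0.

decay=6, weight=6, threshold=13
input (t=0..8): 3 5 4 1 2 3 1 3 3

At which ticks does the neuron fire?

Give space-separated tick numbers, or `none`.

Answer: 0 1 2 4 5 7 8

Derivation:
t=0: input=3 -> V=0 FIRE
t=1: input=5 -> V=0 FIRE
t=2: input=4 -> V=0 FIRE
t=3: input=1 -> V=6
t=4: input=2 -> V=0 FIRE
t=5: input=3 -> V=0 FIRE
t=6: input=1 -> V=6
t=7: input=3 -> V=0 FIRE
t=8: input=3 -> V=0 FIRE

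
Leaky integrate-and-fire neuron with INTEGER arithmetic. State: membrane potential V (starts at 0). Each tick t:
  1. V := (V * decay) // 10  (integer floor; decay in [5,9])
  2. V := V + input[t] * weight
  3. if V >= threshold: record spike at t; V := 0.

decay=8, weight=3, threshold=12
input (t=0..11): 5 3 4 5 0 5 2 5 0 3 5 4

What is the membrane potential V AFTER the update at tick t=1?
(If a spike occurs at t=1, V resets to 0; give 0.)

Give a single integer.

Answer: 9

Derivation:
t=0: input=5 -> V=0 FIRE
t=1: input=3 -> V=9
t=2: input=4 -> V=0 FIRE
t=3: input=5 -> V=0 FIRE
t=4: input=0 -> V=0
t=5: input=5 -> V=0 FIRE
t=6: input=2 -> V=6
t=7: input=5 -> V=0 FIRE
t=8: input=0 -> V=0
t=9: input=3 -> V=9
t=10: input=5 -> V=0 FIRE
t=11: input=4 -> V=0 FIRE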